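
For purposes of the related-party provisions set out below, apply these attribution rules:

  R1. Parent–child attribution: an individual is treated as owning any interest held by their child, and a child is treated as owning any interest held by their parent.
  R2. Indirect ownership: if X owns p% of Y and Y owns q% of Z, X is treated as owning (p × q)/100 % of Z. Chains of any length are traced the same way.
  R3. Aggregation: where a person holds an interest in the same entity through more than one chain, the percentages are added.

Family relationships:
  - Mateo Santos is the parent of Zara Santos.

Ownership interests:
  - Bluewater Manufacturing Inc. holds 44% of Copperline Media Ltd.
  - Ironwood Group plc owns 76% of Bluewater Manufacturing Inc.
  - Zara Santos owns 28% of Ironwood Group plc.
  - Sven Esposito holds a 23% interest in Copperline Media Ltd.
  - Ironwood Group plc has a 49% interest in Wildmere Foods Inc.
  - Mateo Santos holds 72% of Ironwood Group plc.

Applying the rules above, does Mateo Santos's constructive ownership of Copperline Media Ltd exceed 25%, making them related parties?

Yes

By parent–child attribution (R1), Mateo Santos is treated as also owning Zara Santos's interest in Ironwood Group plc, giving 72% + 28% = 100%.
Chain via Ironwood Group plc → Bluewater Manufacturing Inc. (R2): 100% × 76% × 44% = 33.44% of Copperline Media Ltd.
33.44% exceeds the 25% threshold, so Mateo is a related party to Copperline Media Ltd.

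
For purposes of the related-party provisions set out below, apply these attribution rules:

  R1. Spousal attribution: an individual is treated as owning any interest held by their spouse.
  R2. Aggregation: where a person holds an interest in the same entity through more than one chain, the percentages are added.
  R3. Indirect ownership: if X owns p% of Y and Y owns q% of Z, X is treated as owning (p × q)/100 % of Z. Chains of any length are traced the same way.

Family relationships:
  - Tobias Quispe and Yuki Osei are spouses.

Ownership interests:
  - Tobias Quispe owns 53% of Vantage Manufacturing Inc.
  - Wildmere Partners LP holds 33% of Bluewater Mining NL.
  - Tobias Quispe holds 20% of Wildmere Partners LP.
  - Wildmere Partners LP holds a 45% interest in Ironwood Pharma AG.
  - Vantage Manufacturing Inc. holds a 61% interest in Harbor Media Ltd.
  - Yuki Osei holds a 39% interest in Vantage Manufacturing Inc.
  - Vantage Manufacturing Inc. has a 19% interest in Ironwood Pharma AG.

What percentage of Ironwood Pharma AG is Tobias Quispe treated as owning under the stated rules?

By spousal attribution (R1), Tobias Quispe is treated as also owning Yuki Osei's interest in Vantage Manufacturing Inc, giving 53% + 39% = 92%.
Chain via Vantage Manufacturing Inc. (R3): 92% × 19% = 17.48% of Ironwood Pharma AG.
Chain via Wildmere Partners LP (R3): 20% × 45% = 9% of Ironwood Pharma AG.
Aggregating (R2): 17.48% + 9% = 26.48%.

26.48%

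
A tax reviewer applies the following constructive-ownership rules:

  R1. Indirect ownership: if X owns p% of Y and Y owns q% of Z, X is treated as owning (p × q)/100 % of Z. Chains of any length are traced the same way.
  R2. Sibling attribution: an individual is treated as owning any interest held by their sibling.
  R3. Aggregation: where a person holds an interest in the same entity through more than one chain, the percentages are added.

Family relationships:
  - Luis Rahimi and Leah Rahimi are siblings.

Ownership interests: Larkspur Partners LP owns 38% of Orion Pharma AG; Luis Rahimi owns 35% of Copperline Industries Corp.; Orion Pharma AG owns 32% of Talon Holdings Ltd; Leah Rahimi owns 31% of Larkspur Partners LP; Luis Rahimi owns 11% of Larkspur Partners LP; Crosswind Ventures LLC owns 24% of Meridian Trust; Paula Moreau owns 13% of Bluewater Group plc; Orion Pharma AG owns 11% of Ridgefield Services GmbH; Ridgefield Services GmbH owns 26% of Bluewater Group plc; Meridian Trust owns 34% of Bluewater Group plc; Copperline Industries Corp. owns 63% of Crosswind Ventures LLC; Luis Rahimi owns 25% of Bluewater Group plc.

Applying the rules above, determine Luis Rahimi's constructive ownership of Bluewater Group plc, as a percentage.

By sibling attribution (R2), Luis Rahimi is treated as also owning Leah Rahimi's interest in Larkspur Partners LP, giving 11% + 31% = 42%.
Chain via Larkspur Partners LP → Orion Pharma AG → Ridgefield Services GmbH (R1): 42% × 38% × 11% × 26% = 0.456456% of Bluewater Group plc.
Chain via Copperline Industries Corp. → Crosswind Ventures LLC → Meridian Trust (R1): 35% × 63% × 24% × 34% = 1.79928% of Bluewater Group plc.
Direct interest in Bluewater Group plc: 25%.
Aggregating (R3): 0.456456% + 1.79928% + 25% = 27.255736%.

27.255736%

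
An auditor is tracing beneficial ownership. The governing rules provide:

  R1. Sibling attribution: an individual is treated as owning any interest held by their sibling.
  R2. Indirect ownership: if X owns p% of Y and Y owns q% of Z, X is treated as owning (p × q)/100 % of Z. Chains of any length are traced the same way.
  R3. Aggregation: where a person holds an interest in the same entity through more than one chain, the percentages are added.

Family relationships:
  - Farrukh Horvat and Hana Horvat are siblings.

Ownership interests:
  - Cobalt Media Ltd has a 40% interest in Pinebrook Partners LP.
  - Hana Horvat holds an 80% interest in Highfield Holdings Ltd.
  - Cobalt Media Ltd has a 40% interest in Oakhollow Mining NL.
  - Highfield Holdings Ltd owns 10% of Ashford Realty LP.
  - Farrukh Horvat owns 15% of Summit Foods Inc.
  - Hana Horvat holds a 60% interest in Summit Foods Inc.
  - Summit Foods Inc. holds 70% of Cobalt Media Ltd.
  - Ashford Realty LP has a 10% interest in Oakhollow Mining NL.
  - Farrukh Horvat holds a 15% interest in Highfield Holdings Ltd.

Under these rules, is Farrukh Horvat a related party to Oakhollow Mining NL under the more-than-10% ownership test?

Yes

By sibling attribution (R1), Farrukh Horvat is treated as also owning Hana Horvat's interest in Highfield Holdings Ltd, giving 15% + 80% = 95%.
By sibling attribution (R1), Farrukh Horvat is treated as also owning Hana Horvat's interest in Summit Foods Inc, giving 15% + 60% = 75%.
Chain via Highfield Holdings Ltd → Ashford Realty LP (R2): 95% × 10% × 10% = 0.95% of Oakhollow Mining NL.
Chain via Summit Foods Inc. → Cobalt Media Ltd (R2): 75% × 70% × 40% = 21% of Oakhollow Mining NL.
Aggregating (R3): 0.95% + 21% = 21.95%.
21.95% exceeds the 10% threshold, so Farrukh is a related party to Oakhollow Mining NL.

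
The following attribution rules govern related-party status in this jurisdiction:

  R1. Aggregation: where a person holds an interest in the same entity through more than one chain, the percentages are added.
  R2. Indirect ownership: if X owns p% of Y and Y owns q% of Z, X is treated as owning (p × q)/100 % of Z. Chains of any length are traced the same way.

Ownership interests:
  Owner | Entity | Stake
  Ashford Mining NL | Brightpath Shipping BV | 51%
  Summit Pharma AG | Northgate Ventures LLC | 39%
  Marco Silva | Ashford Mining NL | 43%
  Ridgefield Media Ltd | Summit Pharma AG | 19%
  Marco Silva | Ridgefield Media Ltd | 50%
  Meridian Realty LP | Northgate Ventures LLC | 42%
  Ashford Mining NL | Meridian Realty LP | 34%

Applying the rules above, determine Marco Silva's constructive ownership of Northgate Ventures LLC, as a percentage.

9.8454%

Chain via Ashford Mining NL → Meridian Realty LP (R2): 43% × 34% × 42% = 6.1404% of Northgate Ventures LLC.
Chain via Ridgefield Media Ltd → Summit Pharma AG (R2): 50% × 19% × 39% = 3.705% of Northgate Ventures LLC.
Aggregating (R1): 6.1404% + 3.705% = 9.8454%.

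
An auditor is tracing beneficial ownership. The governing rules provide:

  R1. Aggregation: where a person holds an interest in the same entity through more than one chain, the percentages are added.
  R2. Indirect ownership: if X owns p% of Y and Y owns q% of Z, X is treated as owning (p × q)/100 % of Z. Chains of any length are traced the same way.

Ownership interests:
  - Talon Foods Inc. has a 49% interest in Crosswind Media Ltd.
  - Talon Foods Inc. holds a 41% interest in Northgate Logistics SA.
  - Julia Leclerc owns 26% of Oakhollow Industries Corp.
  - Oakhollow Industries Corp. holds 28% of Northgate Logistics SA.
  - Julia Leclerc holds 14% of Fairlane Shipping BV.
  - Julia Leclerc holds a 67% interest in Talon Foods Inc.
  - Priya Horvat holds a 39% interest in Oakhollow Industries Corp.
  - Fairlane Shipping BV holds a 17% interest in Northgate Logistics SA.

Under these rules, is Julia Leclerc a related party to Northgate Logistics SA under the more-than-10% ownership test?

Chain via Talon Foods Inc. (R2): 67% × 41% = 27.47% of Northgate Logistics SA.
Chain via Fairlane Shipping BV (R2): 14% × 17% = 2.38% of Northgate Logistics SA.
Chain via Oakhollow Industries Corp. (R2): 26% × 28% = 7.28% of Northgate Logistics SA.
Aggregating (R1): 27.47% + 2.38% + 7.28% = 37.13%.
37.13% exceeds the 10% threshold, so Julia is a related party to Northgate Logistics SA.

Yes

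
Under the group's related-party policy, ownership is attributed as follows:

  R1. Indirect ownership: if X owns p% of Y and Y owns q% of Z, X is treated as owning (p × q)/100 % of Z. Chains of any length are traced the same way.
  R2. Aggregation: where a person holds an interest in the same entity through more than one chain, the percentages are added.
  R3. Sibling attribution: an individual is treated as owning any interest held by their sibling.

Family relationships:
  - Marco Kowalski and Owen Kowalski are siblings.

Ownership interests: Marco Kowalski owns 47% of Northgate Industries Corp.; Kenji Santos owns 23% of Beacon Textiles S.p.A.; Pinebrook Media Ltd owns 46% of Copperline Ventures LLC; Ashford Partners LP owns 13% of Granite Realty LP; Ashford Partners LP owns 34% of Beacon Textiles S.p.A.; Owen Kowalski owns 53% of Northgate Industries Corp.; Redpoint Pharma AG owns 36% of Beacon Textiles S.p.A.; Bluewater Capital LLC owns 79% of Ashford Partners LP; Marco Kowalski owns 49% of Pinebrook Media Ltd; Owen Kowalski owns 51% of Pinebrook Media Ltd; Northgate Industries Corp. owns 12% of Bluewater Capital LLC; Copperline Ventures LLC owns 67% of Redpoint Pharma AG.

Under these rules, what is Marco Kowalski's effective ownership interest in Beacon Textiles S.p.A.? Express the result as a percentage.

14.3184%

By sibling attribution (R3), Marco Kowalski is treated as also owning Owen Kowalski's interest in Northgate Industries Corp, giving 47% + 53% = 100%.
By sibling attribution (R3), Marco Kowalski is treated as also owning Owen Kowalski's interest in Pinebrook Media Ltd, giving 49% + 51% = 100%.
Chain via Northgate Industries Corp. → Bluewater Capital LLC → Ashford Partners LP (R1): 100% × 12% × 79% × 34% = 3.2232% of Beacon Textiles S.p.A.
Chain via Pinebrook Media Ltd → Copperline Ventures LLC → Redpoint Pharma AG (R1): 100% × 46% × 67% × 36% = 11.0952% of Beacon Textiles S.p.A.
Aggregating (R2): 3.2232% + 11.0952% = 14.3184%.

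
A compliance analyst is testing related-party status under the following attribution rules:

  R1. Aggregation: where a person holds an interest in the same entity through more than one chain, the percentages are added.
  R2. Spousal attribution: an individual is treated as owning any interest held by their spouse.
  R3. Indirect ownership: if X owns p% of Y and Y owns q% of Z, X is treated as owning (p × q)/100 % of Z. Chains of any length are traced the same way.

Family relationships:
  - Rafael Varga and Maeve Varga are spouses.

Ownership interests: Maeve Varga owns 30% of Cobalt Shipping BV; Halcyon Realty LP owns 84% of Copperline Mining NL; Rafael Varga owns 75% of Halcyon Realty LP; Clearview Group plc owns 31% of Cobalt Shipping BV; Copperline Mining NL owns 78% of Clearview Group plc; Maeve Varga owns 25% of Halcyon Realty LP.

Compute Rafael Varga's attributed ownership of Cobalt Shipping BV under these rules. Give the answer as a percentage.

50.3112%

By spousal attribution (R2), Rafael Varga is treated as also owning Maeve Varga's interest in Halcyon Realty LP, giving 75% + 25% = 100%.
By spousal attribution (R2), Rafael Varga is treated as owning Maeve Varga's 30% interest in Cobalt Shipping BV.
Chain via Halcyon Realty LP → Copperline Mining NL → Clearview Group plc (R3): 100% × 84% × 78% × 31% = 20.3112% of Cobalt Shipping BV.
Direct interest in Cobalt Shipping BV: 30%.
Aggregating (R1): 20.3112% + 30% = 50.3112%.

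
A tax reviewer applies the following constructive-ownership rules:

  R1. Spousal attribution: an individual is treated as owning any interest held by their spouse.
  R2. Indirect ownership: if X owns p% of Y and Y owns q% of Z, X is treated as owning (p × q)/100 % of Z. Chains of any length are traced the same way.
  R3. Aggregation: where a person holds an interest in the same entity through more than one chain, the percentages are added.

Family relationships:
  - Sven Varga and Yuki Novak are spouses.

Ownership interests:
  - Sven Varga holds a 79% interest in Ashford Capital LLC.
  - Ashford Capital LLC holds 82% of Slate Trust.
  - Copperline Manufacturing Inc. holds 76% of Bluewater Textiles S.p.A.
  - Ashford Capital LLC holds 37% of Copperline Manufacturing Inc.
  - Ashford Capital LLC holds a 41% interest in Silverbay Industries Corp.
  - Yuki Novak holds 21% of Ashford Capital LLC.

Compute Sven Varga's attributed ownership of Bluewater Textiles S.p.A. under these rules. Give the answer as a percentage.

28.12%

By spousal attribution (R1), Sven Varga is treated as also owning Yuki Novak's interest in Ashford Capital LLC, giving 79% + 21% = 100%.
Chain via Ashford Capital LLC → Copperline Manufacturing Inc. (R2): 100% × 37% × 76% = 28.12% of Bluewater Textiles S.p.A.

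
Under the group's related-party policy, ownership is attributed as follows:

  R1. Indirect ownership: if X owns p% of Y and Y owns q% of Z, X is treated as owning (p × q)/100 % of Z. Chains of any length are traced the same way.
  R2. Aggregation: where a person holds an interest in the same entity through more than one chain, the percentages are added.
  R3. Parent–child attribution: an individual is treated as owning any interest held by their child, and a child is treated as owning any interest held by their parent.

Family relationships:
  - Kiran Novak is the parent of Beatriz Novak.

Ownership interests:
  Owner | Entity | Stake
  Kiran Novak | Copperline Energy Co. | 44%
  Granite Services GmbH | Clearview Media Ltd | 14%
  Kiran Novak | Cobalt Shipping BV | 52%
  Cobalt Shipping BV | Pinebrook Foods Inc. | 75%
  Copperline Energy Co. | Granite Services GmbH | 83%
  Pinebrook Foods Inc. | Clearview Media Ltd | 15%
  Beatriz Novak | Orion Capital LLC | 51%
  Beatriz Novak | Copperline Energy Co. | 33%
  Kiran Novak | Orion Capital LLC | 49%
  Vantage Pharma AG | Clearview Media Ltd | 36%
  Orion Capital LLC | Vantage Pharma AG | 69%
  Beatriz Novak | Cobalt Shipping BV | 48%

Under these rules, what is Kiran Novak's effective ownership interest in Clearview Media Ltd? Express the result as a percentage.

By parent–child attribution (R3), Kiran Novak is treated as also owning Beatriz Novak's interest in Copperline Energy Co, giving 44% + 33% = 77%.
By parent–child attribution (R3), Kiran Novak is treated as also owning Beatriz Novak's interest in Orion Capital LLC, giving 49% + 51% = 100%.
By parent–child attribution (R3), Kiran Novak is treated as also owning Beatriz Novak's interest in Cobalt Shipping BV, giving 52% + 48% = 100%.
Chain via Copperline Energy Co. → Granite Services GmbH (R1): 77% × 83% × 14% = 8.9474% of Clearview Media Ltd.
Chain via Orion Capital LLC → Vantage Pharma AG (R1): 100% × 69% × 36% = 24.84% of Clearview Media Ltd.
Chain via Cobalt Shipping BV → Pinebrook Foods Inc. (R1): 100% × 75% × 15% = 11.25% of Clearview Media Ltd.
Aggregating (R2): 8.9474% + 24.84% + 11.25% = 45.0374%.

45.0374%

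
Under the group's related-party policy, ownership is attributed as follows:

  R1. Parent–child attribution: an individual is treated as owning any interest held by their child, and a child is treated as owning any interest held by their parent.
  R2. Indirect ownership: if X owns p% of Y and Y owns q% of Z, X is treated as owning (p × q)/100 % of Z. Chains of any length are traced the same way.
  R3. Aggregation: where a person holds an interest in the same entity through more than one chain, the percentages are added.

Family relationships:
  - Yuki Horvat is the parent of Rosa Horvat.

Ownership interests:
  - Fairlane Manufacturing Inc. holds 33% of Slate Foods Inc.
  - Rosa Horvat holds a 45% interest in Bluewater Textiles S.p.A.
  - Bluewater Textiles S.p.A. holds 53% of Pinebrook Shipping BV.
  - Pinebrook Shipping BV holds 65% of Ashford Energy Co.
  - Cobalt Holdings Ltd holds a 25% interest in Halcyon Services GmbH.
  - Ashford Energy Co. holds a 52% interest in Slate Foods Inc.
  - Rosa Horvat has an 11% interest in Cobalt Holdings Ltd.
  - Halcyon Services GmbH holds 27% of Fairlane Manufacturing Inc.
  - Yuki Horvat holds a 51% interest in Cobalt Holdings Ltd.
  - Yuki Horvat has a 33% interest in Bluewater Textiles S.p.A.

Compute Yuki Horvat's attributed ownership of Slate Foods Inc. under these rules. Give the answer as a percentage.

By parent–child attribution (R1), Yuki Horvat is treated as also owning Rosa Horvat's interest in Bluewater Textiles S.p.A, giving 33% + 45% = 78%.
By parent–child attribution (R1), Yuki Horvat is treated as also owning Rosa Horvat's interest in Cobalt Holdings Ltd, giving 51% + 11% = 62%.
Chain via Bluewater Textiles S.p.A. → Pinebrook Shipping BV → Ashford Energy Co. (R2): 78% × 53% × 65% × 52% = 13.97292% of Slate Foods Inc.
Chain via Cobalt Holdings Ltd → Halcyon Services GmbH → Fairlane Manufacturing Inc. (R2): 62% × 25% × 27% × 33% = 1.38105% of Slate Foods Inc.
Aggregating (R3): 13.97292% + 1.38105% = 15.35397%.

15.35397%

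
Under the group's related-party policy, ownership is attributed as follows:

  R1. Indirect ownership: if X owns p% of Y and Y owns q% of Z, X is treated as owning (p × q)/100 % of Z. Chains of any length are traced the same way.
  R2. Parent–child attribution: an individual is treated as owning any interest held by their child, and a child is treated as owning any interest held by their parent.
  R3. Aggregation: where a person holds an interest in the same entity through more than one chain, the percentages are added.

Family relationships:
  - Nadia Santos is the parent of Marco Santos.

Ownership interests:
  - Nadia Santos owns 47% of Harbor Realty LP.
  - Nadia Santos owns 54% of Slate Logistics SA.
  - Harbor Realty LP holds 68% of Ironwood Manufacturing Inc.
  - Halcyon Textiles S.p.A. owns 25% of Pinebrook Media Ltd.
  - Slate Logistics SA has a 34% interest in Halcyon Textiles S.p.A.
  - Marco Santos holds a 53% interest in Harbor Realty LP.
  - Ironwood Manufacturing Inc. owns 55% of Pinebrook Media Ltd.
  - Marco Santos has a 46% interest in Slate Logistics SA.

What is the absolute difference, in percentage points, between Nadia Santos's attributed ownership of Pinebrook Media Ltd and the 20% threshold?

25.9

By parent–child attribution (R2), Nadia Santos is treated as also owning Marco Santos's interest in Harbor Realty LP, giving 47% + 53% = 100%.
By parent–child attribution (R2), Nadia Santos is treated as also owning Marco Santos's interest in Slate Logistics SA, giving 54% + 46% = 100%.
Chain via Harbor Realty LP → Ironwood Manufacturing Inc. (R1): 100% × 68% × 55% = 37.4% of Pinebrook Media Ltd.
Chain via Slate Logistics SA → Halcyon Textiles S.p.A. (R1): 100% × 34% × 25% = 8.5% of Pinebrook Media Ltd.
Aggregating (R3): 37.4% + 8.5% = 45.9%.
45.9% exceeds the 20% threshold by 25.9 percentage points.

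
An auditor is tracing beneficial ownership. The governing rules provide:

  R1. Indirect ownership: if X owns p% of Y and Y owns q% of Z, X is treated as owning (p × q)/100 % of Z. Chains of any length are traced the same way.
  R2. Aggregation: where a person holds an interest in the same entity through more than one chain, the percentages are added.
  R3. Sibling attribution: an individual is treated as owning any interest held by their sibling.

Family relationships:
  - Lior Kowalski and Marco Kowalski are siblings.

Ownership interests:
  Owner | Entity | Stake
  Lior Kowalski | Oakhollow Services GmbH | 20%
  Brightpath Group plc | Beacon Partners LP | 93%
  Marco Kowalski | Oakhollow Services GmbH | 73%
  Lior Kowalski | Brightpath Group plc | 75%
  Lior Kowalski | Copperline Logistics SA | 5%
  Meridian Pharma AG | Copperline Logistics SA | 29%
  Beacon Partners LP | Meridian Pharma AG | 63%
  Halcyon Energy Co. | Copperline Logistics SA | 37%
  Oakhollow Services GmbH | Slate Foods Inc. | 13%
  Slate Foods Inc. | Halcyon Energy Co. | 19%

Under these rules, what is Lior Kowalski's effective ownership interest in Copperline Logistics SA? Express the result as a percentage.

By sibling attribution (R3), Lior Kowalski is treated as also owning Marco Kowalski's interest in Oakhollow Services GmbH, giving 20% + 73% = 93%.
Chain via Brightpath Group plc → Beacon Partners LP → Meridian Pharma AG (R1): 75% × 93% × 63% × 29% = 12.743325% of Copperline Logistics SA.
Chain via Oakhollow Services GmbH → Slate Foods Inc. → Halcyon Energy Co. (R1): 93% × 13% × 19% × 37% = 0.849927% of Copperline Logistics SA.
Direct interest in Copperline Logistics SA: 5%.
Aggregating (R2): 12.743325% + 0.849927% + 5% = 18.593252%.

18.593252%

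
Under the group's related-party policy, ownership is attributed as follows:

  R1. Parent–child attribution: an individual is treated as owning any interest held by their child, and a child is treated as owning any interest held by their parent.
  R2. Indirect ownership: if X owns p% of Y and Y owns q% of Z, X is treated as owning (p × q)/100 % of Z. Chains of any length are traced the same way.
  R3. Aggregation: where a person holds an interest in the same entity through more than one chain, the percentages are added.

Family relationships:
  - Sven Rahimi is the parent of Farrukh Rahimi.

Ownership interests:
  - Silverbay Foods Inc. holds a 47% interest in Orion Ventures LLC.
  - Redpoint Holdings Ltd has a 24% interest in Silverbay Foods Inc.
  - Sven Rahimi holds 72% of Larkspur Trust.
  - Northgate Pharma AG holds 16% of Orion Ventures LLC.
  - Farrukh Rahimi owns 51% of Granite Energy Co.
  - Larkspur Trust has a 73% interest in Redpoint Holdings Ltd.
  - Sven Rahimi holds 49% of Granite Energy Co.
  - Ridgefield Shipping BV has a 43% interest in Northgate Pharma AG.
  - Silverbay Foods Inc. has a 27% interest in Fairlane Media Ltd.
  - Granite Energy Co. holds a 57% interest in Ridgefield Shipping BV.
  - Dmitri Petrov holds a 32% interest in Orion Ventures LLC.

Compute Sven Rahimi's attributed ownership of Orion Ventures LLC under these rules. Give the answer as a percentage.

9.850368%

By parent–child attribution (R1), Sven Rahimi is treated as also owning Farrukh Rahimi's interest in Granite Energy Co, giving 49% + 51% = 100%.
Chain via Larkspur Trust → Redpoint Holdings Ltd → Silverbay Foods Inc. (R2): 72% × 73% × 24% × 47% = 5.928768% of Orion Ventures LLC.
Chain via Granite Energy Co. → Ridgefield Shipping BV → Northgate Pharma AG (R2): 100% × 57% × 43% × 16% = 3.9216% of Orion Ventures LLC.
Aggregating (R3): 5.928768% + 3.9216% = 9.850368%.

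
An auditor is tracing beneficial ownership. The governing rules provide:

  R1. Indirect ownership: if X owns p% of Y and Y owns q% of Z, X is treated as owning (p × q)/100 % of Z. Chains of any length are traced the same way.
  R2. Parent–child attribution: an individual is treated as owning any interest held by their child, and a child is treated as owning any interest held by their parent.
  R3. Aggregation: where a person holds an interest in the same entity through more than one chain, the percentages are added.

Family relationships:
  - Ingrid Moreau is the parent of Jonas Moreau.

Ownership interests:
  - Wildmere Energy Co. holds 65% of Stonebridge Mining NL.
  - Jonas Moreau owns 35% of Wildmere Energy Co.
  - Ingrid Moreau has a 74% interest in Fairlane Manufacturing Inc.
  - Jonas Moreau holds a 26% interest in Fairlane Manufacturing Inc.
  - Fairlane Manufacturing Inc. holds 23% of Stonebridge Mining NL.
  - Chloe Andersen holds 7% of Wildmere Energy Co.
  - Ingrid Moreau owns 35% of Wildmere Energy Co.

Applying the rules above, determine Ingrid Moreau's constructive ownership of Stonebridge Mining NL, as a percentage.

68.5%

By parent–child attribution (R2), Ingrid Moreau is treated as also owning Jonas Moreau's interest in Fairlane Manufacturing Inc, giving 74% + 26% = 100%.
By parent–child attribution (R2), Ingrid Moreau is treated as also owning Jonas Moreau's interest in Wildmere Energy Co, giving 35% + 35% = 70%.
Chain via Fairlane Manufacturing Inc. (R1): 100% × 23% = 23% of Stonebridge Mining NL.
Chain via Wildmere Energy Co. (R1): 70% × 65% = 45.5% of Stonebridge Mining NL.
Aggregating (R3): 23% + 45.5% = 68.5%.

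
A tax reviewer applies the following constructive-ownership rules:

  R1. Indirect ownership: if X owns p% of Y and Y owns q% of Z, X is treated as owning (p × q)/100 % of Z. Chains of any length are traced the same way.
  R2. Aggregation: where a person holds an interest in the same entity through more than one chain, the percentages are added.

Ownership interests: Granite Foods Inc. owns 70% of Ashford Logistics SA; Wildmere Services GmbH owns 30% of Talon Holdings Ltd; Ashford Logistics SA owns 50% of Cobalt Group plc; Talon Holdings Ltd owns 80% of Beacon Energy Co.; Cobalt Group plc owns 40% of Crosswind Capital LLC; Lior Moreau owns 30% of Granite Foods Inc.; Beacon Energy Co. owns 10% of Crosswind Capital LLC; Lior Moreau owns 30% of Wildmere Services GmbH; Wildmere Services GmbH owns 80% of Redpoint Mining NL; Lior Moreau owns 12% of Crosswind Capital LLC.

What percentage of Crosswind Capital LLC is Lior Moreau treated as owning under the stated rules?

16.92%

Chain via Granite Foods Inc. → Ashford Logistics SA → Cobalt Group plc (R1): 30% × 70% × 50% × 40% = 4.2% of Crosswind Capital LLC.
Chain via Wildmere Services GmbH → Talon Holdings Ltd → Beacon Energy Co. (R1): 30% × 30% × 80% × 10% = 0.72% of Crosswind Capital LLC.
Direct interest in Crosswind Capital LLC: 12%.
Aggregating (R2): 4.2% + 0.72% + 12% = 16.92%.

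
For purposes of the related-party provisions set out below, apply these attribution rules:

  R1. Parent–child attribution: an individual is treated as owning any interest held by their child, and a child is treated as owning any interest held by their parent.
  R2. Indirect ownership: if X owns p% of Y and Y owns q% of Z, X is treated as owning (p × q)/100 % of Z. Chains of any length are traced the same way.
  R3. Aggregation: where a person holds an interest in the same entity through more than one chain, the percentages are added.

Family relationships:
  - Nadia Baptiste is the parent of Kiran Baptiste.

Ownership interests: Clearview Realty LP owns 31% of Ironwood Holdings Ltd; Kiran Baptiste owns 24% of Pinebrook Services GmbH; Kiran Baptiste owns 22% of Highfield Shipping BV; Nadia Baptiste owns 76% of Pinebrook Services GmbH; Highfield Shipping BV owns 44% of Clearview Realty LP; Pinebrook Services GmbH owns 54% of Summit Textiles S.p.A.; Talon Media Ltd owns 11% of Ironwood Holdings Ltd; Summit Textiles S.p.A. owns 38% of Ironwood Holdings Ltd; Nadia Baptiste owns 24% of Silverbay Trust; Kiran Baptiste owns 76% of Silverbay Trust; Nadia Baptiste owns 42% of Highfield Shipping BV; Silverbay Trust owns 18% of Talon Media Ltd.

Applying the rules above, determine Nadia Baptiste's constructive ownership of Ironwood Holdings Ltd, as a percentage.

31.2296%

By parent–child attribution (R1), Nadia Baptiste is treated as also owning Kiran Baptiste's interest in Highfield Shipping BV, giving 42% + 22% = 64%.
By parent–child attribution (R1), Nadia Baptiste is treated as also owning Kiran Baptiste's interest in Pinebrook Services GmbH, giving 76% + 24% = 100%.
By parent–child attribution (R1), Nadia Baptiste is treated as also owning Kiran Baptiste's interest in Silverbay Trust, giving 24% + 76% = 100%.
Chain via Highfield Shipping BV → Clearview Realty LP (R2): 64% × 44% × 31% = 8.7296% of Ironwood Holdings Ltd.
Chain via Pinebrook Services GmbH → Summit Textiles S.p.A. (R2): 100% × 54% × 38% = 20.52% of Ironwood Holdings Ltd.
Chain via Silverbay Trust → Talon Media Ltd (R2): 100% × 18% × 11% = 1.98% of Ironwood Holdings Ltd.
Aggregating (R3): 8.7296% + 20.52% + 1.98% = 31.2296%.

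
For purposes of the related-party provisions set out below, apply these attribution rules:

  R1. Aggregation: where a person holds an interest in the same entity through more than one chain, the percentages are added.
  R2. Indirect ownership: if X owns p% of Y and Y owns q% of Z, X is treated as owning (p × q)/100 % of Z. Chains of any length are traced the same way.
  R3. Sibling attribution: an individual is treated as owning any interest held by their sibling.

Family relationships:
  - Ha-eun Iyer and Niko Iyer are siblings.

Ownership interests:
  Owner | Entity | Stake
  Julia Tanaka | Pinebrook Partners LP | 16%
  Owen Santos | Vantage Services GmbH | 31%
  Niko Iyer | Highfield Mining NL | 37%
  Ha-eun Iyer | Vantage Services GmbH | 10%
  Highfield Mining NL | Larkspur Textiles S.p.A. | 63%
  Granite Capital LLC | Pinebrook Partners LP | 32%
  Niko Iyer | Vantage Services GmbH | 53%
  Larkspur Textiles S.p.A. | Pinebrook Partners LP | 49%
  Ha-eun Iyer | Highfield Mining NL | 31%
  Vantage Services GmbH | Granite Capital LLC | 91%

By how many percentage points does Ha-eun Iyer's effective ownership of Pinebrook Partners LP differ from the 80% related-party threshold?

By sibling attribution (R3), Ha-eun Iyer is treated as also owning Niko Iyer's interest in Highfield Mining NL, giving 31% + 37% = 68%.
By sibling attribution (R3), Ha-eun Iyer is treated as also owning Niko Iyer's interest in Vantage Services GmbH, giving 10% + 53% = 63%.
Chain via Highfield Mining NL → Larkspur Textiles S.p.A. (R2): 68% × 63% × 49% = 20.9916% of Pinebrook Partners LP.
Chain via Vantage Services GmbH → Granite Capital LLC (R2): 63% × 91% × 32% = 18.3456% of Pinebrook Partners LP.
Aggregating (R1): 20.9916% + 18.3456% = 39.3372%.
39.3372% falls short of the 80% threshold by 40.6628 percentage points.

40.6628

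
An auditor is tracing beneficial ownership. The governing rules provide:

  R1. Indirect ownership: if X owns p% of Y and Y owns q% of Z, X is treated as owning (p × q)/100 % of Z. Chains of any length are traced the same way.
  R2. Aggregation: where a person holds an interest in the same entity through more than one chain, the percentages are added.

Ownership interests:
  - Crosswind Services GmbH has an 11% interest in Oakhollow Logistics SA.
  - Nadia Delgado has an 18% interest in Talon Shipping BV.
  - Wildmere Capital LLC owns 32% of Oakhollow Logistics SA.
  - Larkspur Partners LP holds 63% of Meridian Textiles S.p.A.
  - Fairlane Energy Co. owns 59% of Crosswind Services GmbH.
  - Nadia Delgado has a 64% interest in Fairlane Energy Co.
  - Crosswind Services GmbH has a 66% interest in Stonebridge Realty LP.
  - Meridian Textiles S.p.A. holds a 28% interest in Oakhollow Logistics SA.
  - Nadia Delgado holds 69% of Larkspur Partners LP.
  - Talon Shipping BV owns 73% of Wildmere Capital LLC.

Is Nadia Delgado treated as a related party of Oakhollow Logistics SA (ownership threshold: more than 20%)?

Chain via Fairlane Energy Co. → Crosswind Services GmbH (R1): 64% × 59% × 11% = 4.1536% of Oakhollow Logistics SA.
Chain via Larkspur Partners LP → Meridian Textiles S.p.A. (R1): 69% × 63% × 28% = 12.1716% of Oakhollow Logistics SA.
Chain via Talon Shipping BV → Wildmere Capital LLC (R1): 18% × 73% × 32% = 4.2048% of Oakhollow Logistics SA.
Aggregating (R2): 4.1536% + 12.1716% + 4.2048% = 20.53%.
20.53% exceeds the 20% threshold, so Nadia is a related party to Oakhollow Logistics SA.

Yes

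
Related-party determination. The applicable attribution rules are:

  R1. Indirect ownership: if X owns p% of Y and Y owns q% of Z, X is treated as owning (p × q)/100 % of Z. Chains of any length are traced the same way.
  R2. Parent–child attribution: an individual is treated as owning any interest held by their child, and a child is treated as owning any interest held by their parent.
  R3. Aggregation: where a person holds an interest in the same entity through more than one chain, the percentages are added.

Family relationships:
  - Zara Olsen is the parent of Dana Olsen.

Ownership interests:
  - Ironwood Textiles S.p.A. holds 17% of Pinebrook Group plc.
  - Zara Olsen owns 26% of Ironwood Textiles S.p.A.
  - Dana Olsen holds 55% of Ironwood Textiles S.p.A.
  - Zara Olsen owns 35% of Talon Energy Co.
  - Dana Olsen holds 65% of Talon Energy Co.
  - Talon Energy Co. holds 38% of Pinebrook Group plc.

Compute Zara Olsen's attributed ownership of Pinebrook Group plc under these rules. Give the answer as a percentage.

51.77%

By parent–child attribution (R2), Zara Olsen is treated as also owning Dana Olsen's interest in Talon Energy Co, giving 35% + 65% = 100%.
By parent–child attribution (R2), Zara Olsen is treated as also owning Dana Olsen's interest in Ironwood Textiles S.p.A, giving 26% + 55% = 81%.
Chain via Talon Energy Co. (R1): 100% × 38% = 38% of Pinebrook Group plc.
Chain via Ironwood Textiles S.p.A. (R1): 81% × 17% = 13.77% of Pinebrook Group plc.
Aggregating (R3): 38% + 13.77% = 51.77%.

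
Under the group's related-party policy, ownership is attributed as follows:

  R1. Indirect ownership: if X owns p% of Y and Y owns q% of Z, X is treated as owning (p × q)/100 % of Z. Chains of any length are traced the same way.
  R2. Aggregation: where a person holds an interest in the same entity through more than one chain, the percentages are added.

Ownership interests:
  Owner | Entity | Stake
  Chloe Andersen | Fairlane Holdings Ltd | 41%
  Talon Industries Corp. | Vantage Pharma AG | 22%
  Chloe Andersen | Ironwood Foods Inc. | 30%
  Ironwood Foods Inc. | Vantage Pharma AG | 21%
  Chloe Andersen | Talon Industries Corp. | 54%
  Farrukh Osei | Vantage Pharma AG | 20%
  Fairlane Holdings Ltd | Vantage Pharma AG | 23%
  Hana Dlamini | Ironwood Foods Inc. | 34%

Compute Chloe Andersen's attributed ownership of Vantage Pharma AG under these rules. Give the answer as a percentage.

Chain via Ironwood Foods Inc. (R1): 30% × 21% = 6.3% of Vantage Pharma AG.
Chain via Fairlane Holdings Ltd (R1): 41% × 23% = 9.43% of Vantage Pharma AG.
Chain via Talon Industries Corp. (R1): 54% × 22% = 11.88% of Vantage Pharma AG.
Aggregating (R2): 6.3% + 9.43% + 11.88% = 27.61%.

27.61%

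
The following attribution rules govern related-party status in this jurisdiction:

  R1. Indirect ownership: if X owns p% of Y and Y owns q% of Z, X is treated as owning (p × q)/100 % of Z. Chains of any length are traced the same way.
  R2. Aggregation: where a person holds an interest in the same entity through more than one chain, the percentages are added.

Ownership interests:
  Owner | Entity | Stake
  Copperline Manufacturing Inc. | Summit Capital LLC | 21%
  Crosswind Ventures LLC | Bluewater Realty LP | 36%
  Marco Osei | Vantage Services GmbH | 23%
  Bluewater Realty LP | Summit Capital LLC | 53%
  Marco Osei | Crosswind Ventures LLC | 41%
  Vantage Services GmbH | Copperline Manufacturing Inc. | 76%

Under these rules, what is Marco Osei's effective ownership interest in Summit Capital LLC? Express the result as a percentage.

11.4936%

Chain via Crosswind Ventures LLC → Bluewater Realty LP (R1): 41% × 36% × 53% = 7.8228% of Summit Capital LLC.
Chain via Vantage Services GmbH → Copperline Manufacturing Inc. (R1): 23% × 76% × 21% = 3.6708% of Summit Capital LLC.
Aggregating (R2): 7.8228% + 3.6708% = 11.4936%.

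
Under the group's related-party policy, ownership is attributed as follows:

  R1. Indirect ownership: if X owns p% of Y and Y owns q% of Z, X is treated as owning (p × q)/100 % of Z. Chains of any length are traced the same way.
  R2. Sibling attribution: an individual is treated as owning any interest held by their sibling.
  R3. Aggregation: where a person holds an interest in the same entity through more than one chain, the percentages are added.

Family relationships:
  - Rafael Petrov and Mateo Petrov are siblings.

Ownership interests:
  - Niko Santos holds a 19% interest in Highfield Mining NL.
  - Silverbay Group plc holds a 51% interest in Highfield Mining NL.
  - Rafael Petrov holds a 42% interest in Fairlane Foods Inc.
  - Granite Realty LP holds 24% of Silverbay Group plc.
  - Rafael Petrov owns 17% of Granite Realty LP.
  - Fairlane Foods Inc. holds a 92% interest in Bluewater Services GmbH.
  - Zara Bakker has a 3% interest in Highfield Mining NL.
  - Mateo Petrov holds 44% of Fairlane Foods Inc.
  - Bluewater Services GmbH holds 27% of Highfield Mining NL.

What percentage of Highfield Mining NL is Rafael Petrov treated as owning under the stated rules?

23.4432%

By sibling attribution (R2), Rafael Petrov is treated as also owning Mateo Petrov's interest in Fairlane Foods Inc, giving 42% + 44% = 86%.
Chain via Fairlane Foods Inc. → Bluewater Services GmbH (R1): 86% × 92% × 27% = 21.3624% of Highfield Mining NL.
Chain via Granite Realty LP → Silverbay Group plc (R1): 17% × 24% × 51% = 2.0808% of Highfield Mining NL.
Aggregating (R3): 21.3624% + 2.0808% = 23.4432%.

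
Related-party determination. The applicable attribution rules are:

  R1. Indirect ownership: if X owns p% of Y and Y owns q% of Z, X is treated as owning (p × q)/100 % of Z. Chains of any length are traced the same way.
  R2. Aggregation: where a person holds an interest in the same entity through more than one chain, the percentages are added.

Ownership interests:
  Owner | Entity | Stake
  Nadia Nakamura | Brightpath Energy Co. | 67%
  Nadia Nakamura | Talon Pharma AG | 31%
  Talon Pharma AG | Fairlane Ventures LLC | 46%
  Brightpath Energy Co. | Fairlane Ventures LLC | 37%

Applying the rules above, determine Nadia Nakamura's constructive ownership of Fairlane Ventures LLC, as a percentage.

Chain via Brightpath Energy Co. (R1): 67% × 37% = 24.79% of Fairlane Ventures LLC.
Chain via Talon Pharma AG (R1): 31% × 46% = 14.26% of Fairlane Ventures LLC.
Aggregating (R2): 24.79% + 14.26% = 39.05%.

39.05%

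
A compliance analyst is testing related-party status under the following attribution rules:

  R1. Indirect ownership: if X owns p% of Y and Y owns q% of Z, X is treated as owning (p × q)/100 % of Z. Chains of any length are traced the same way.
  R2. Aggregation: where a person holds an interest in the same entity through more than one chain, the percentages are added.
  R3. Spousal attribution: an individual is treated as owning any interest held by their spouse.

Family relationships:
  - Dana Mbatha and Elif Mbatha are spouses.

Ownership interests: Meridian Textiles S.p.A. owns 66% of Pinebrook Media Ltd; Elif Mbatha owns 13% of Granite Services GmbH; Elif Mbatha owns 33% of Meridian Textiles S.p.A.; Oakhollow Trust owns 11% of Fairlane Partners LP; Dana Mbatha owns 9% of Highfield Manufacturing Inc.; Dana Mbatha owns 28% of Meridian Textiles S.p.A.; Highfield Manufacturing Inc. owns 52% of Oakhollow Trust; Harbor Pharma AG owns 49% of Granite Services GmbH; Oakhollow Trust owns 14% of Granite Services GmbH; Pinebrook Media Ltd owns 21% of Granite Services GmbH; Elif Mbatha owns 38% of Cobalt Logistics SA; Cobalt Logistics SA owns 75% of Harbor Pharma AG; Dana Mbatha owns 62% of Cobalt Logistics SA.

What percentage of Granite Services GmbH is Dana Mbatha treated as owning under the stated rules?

By spousal attribution (R3), Dana Mbatha is treated as also owning Elif Mbatha's interest in Cobalt Logistics SA, giving 62% + 38% = 100%.
By spousal attribution (R3), Dana Mbatha is treated as also owning Elif Mbatha's interest in Meridian Textiles S.p.A, giving 28% + 33% = 61%.
By spousal attribution (R3), Dana Mbatha is treated as owning Elif Mbatha's 13% interest in Granite Services GmbH.
Chain via Cobalt Logistics SA → Harbor Pharma AG (R1): 100% × 75% × 49% = 36.75% of Granite Services GmbH.
Chain via Highfield Manufacturing Inc. → Oakhollow Trust (R1): 9% × 52% × 14% = 0.6552% of Granite Services GmbH.
Chain via Meridian Textiles S.p.A. → Pinebrook Media Ltd (R1): 61% × 66% × 21% = 8.4546% of Granite Services GmbH.
Direct interest in Granite Services GmbH: 13%.
Aggregating (R2): 36.75% + 0.6552% + 8.4546% + 13% = 58.8598%.

58.8598%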